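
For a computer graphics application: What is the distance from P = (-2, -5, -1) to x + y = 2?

distance = |a·x₀ + b·y₀ + c·z₀ - d| / √(a² + b² + c²)
  = |1·(-2) + 1·(-5) + 0·(-1) - 2| / √(1² + 1² + 0²)
  = |-2 - 5 + 0 - 2| / √(1 + 1 + 0)
  = |-9| / √2
  = 9 / 1.414
  ≈ 6.364

6.364


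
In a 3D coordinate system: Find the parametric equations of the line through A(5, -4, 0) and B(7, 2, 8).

Direction vector d = B - A = (7 - 5, 2 + 4, 8 + 0) = (2, 6, 8)
Parametric form r = A + t·d:
x = 5 + 2t, y = -4 + 6t, z = 0 + 8t

x = 5 + 2t, y = -4 + 6t, z = 0 + 8t


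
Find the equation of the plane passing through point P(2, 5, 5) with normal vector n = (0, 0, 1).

The plane through P with normal n = (a, b, c) satisfies n·(r - P) = 0,
i.e. ax + by + cz = a·x₀ + b·y₀ + c·z₀.
d = 0·2 + 0·5 + 1·5
  = 0 + 0 + 5
  = 5
Equation: z = 5

z = 5


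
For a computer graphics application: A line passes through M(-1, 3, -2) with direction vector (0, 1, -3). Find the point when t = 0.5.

P(t) = M + t·d
  = (-1 + 0·0.5, 3 + 1·0.5, -2 + (-3)·0.5)
  = (-1 + 0, 3 + 0.5, -2 - 1.5)
  = (-1, 3.5, -3.5)

(-1, 3.5, -3.5)


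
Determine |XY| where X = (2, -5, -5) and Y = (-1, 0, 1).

d = √[(x₂-x₁)² + (y₂-y₁)² + (z₂-z₁)²]
  = √[(-3)² + 5² + 6²]
  = √[9 + 25 + 36]
  = √70
  ≈ 8.367

8.367


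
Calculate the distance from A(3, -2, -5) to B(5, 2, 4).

d = √[(x₂-x₁)² + (y₂-y₁)² + (z₂-z₁)²]
  = √[2² + 4² + 9²]
  = √[4 + 16 + 81]
  = √101
  ≈ 10.05

10.05


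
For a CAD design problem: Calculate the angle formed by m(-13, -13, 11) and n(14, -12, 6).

m·n = (-13)·14 + (-13)·(-12) + 11·6 = -182 + 156 + 66 = 40
|m| = √((-13)² + (-13)² + 11²) = √459 ≈ 21.42
|n| = √(14² + (-12)² + 6²) = √376 ≈ 19.39
cos θ = (m·n)/(|m||n|) = 40/(21.42·19.39) ≈ 0.09629
θ = arccos(0.09629) ≈ 84.47°

84.47°


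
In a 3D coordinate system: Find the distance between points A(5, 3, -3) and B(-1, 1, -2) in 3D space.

d = √[(x₂-x₁)² + (y₂-y₁)² + (z₂-z₁)²]
  = √[(-6)² + (-2)² + 1²]
  = √[36 + 4 + 1]
  = √41
  ≈ 6.403

6.403


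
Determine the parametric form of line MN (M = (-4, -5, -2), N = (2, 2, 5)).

Direction vector d = N - M = (2 + 4, 2 + 5, 5 + 2) = (6, 7, 7)
Parametric form r = M + t·d:
x = -4 + 6t, y = -5 + 7t, z = -2 + 7t

x = -4 + 6t, y = -5 + 7t, z = -2 + 7t


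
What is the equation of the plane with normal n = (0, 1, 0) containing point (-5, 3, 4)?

The plane through P with normal n = (a, b, c) satisfies n·(r - P) = 0,
i.e. ax + by + cz = a·x₀ + b·y₀ + c·z₀.
d = 0·(-5) + 1·3 + 0·4
  = 0 + 3 + 0
  = 3
Equation: y = 3

y = 3


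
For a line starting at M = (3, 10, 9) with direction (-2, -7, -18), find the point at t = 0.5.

P(t) = M + t·d
  = (3 + (-2)·0.5, 10 + (-7)·0.5, 9 + (-18)·0.5)
  = (3 - 1, 10 - 3.5, 9 - 9)
  = (2, 6.5, 0)

(2, 6.5, 0)


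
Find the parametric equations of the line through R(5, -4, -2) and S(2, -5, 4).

Direction vector d = S - R = (2 - 5, -5 + 4, 4 + 2) = (-3, -1, 6)
Parametric form r = R + t·d:
x = 5 - 3t, y = -4 - t, z = -2 + 6t

x = 5 - 3t, y = -4 - t, z = -2 + 6t


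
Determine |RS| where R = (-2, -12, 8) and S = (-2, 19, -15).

d = √[(x₂-x₁)² + (y₂-y₁)² + (z₂-z₁)²]
  = √[0² + 31² + (-23)²]
  = √[0 + 961 + 529]
  = √1490
  ≈ 38.6

38.6


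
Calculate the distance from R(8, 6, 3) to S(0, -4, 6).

d = √[(x₂-x₁)² + (y₂-y₁)² + (z₂-z₁)²]
  = √[(-8)² + (-10)² + 3²]
  = √[64 + 100 + 9]
  = √173
  ≈ 13.15

13.15


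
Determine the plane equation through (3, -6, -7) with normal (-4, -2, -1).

The plane through P with normal n = (a, b, c) satisfies n·(r - P) = 0,
i.e. ax + by + cz = a·x₀ + b·y₀ + c·z₀.
d = (-4)·3 + (-2)·(-6) + (-1)·(-7)
  = -12 + 12 + 7
  = 7
Equation: -4x - 2y - z = 7

-4x - 2y - z = 7


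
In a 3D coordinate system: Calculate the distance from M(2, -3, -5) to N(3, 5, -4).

d = √[(x₂-x₁)² + (y₂-y₁)² + (z₂-z₁)²]
  = √[1² + 8² + 1²]
  = √[1 + 64 + 1]
  = √66
  ≈ 8.124

8.124


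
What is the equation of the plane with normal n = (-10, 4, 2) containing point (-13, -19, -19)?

The plane through P with normal n = (a, b, c) satisfies n·(r - P) = 0,
i.e. ax + by + cz = a·x₀ + b·y₀ + c·z₀.
d = (-10)·(-13) + 4·(-19) + 2·(-19)
  = 130 - 76 - 38
  = 16
Equation: -10x + 4y + 2z = 16

-10x + 4y + 2z = 16


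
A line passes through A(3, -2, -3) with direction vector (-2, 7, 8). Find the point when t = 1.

P(t) = A + t·d
  = (3 + (-2)·1, -2 + 7·1, -3 + 8·1)
  = (3 - 2, -2 + 7, -3 + 8)
  = (1, 5, 5)

(1, 5, 5)


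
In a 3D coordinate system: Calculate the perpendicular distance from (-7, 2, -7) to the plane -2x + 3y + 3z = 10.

distance = |a·x₀ + b·y₀ + c·z₀ - d| / √(a² + b² + c²)
  = |(-2)·(-7) + 3·2 + 3·(-7) - 10| / √((-2)² + 3² + 3²)
  = |14 + 6 - 21 - 10| / √(4 + 9 + 9)
  = |-11| / √22
  = 11 / 4.69
  ≈ 2.345

2.345


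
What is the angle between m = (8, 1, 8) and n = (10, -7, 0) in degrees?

m·n = 8·10 + 1·(-7) + 8·0 = 80 - 7 + 0 = 73
|m| = √(8² + 1² + 8²) = √129 ≈ 11.36
|n| = √(10² + (-7)² + 0²) = √149 ≈ 12.21
cos θ = (m·n)/(|m||n|) = 73/(11.36·12.21) ≈ 0.5265
θ = arccos(0.5265) ≈ 58.23°

58.23°


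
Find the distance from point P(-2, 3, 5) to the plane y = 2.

distance = |a·x₀ + b·y₀ + c·z₀ - d| / √(a² + b² + c²)
  = |0·(-2) + 1·3 + 0·5 - 2| / √(0² + 1² + 0²)
  = |0 + 3 + 0 - 2| / √(0 + 1 + 0)
  = |1| / √1
  = 1 / 1
  ≈ 1

1


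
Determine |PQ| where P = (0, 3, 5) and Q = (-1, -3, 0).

d = √[(x₂-x₁)² + (y₂-y₁)² + (z₂-z₁)²]
  = √[(-1)² + (-6)² + (-5)²]
  = √[1 + 36 + 25]
  = √62
  ≈ 7.874

7.874


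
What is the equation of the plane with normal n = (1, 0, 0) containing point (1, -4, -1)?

The plane through P with normal n = (a, b, c) satisfies n·(r - P) = 0,
i.e. ax + by + cz = a·x₀ + b·y₀ + c·z₀.
d = 1·1 + 0·(-4) + 0·(-1)
  = 1 + 0 + 0
  = 1
Equation: x = 1

x = 1


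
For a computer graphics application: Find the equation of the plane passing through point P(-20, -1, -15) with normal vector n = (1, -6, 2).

The plane through P with normal n = (a, b, c) satisfies n·(r - P) = 0,
i.e. ax + by + cz = a·x₀ + b·y₀ + c·z₀.
d = 1·(-20) + (-6)·(-1) + 2·(-15)
  = -20 + 6 - 30
  = -44
Equation: x - 6y + 2z = -44

x - 6y + 2z = -44


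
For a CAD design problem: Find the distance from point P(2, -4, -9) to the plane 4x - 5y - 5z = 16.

distance = |a·x₀ + b·y₀ + c·z₀ - d| / √(a² + b² + c²)
  = |4·2 + (-5)·(-4) + (-5)·(-9) - 16| / √(4² + (-5)² + (-5)²)
  = |8 + 20 + 45 - 16| / √(16 + 25 + 25)
  = |57| / √66
  = 57 / 8.124
  ≈ 7.016

7.016


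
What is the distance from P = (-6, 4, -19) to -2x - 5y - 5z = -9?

distance = |a·x₀ + b·y₀ + c·z₀ - d| / √(a² + b² + c²)
  = |(-2)·(-6) + (-5)·4 + (-5)·(-19) - (-9)| / √((-2)² + (-5)² + (-5)²)
  = |12 - 20 + 95 + 9| / √(4 + 25 + 25)
  = |96| / √54
  = 96 / 7.348
  ≈ 13.06

13.06


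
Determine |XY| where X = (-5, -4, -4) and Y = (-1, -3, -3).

d = √[(x₂-x₁)² + (y₂-y₁)² + (z₂-z₁)²]
  = √[4² + 1² + 1²]
  = √[16 + 1 + 1]
  = √18
  ≈ 4.243

4.243


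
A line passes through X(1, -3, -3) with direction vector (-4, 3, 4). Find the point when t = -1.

P(t) = X + t·d
  = (1 + (-4)·(-1), -3 + 3·(-1), -3 + 4·(-1))
  = (1 + 4, -3 - 3, -3 - 4)
  = (5, -6, -7)

(5, -6, -7)


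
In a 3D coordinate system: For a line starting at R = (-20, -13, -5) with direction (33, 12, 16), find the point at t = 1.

P(t) = R + t·d
  = (-20 + 33·1, -13 + 12·1, -5 + 16·1)
  = (-20 + 33, -13 + 12, -5 + 16)
  = (13, -1, 11)

(13, -1, 11)


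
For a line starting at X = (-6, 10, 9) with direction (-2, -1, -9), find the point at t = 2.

P(t) = X + t·d
  = (-6 + (-2)·2, 10 + (-1)·2, 9 + (-9)·2)
  = (-6 - 4, 10 - 2, 9 - 18)
  = (-10, 8, -9)

(-10, 8, -9)


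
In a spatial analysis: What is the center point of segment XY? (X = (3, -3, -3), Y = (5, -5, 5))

M = ((x₁+x₂)/2, (y₁+y₂)/2, (z₁+z₂)/2)
  = ((3 + 5)/2, (-3 - 5)/2, (-3 + 5)/2)
  = (8/2, -8/2, 2/2)
  = (4, -4, 1)

(4, -4, 1)


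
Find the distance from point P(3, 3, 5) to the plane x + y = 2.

distance = |a·x₀ + b·y₀ + c·z₀ - d| / √(a² + b² + c²)
  = |1·3 + 1·3 + 0·5 - 2| / √(1² + 1² + 0²)
  = |3 + 3 + 0 - 2| / √(1 + 1 + 0)
  = |4| / √2
  = 4 / 1.414
  ≈ 2.828

2.828


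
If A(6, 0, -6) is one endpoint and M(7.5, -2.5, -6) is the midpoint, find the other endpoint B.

B = 2M - A
  = (2·7.5 - 6, 2·(-2.5) - 0, 2·(-6) - (-6))
  = (15 - 6, -5 + 0, -12 + 6)
  = (9, -5, -6)

(9, -5, -6)


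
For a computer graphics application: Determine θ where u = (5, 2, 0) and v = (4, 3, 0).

u·v = 5·4 + 2·3 + 0·0 = 20 + 6 + 0 = 26
|u| = √(5² + 2² + 0²) = √29 ≈ 5.385
|v| = √(4² + 3² + 0²) = √25 ≈ 5
cos θ = (u·v)/(|u||v|) = 26/(5.385·5) ≈ 0.9656
θ = arccos(0.9656) ≈ 15.07°

15.07°


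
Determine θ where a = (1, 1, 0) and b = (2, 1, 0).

a·b = 1·2 + 1·1 + 0·0 = 2 + 1 + 0 = 3
|a| = √(1² + 1² + 0²) = √2 ≈ 1.414
|b| = √(2² + 1² + 0²) = √5 ≈ 2.236
cos θ = (a·b)/(|a||b|) = 3/(1.414·2.236) ≈ 0.9487
θ = arccos(0.9487) ≈ 18.43°

18.43°


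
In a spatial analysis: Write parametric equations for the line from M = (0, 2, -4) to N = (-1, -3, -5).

Direction vector d = N - M = (-1 + 0, -3 - 2, -5 + 4) = (-1, -5, -1)
Parametric form r = M + t·d:
x = 0 - t, y = 2 - 5t, z = -4 - t

x = 0 - t, y = 2 - 5t, z = -4 - t


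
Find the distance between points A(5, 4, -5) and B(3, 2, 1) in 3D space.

d = √[(x₂-x₁)² + (y₂-y₁)² + (z₂-z₁)²]
  = √[(-2)² + (-2)² + 6²]
  = √[4 + 4 + 36]
  = √44
  ≈ 6.633

6.633


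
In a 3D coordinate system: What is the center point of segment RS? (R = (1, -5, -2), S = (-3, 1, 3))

M = ((x₁+x₂)/2, (y₁+y₂)/2, (z₁+z₂)/2)
  = ((1 - 3)/2, (-5 + 1)/2, (-2 + 3)/2)
  = (-2/2, -4/2, 1/2)
  = (-1, -2, 0.5)

(-1, -2, 0.5)


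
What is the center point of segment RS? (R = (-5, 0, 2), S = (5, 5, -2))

M = ((x₁+x₂)/2, (y₁+y₂)/2, (z₁+z₂)/2)
  = ((-5 + 5)/2, (0 + 5)/2, (2 - 2)/2)
  = (0/2, 5/2, 0/2)
  = (0, 2.5, 0)

(0, 2.5, 0)


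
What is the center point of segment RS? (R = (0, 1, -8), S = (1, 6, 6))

M = ((x₁+x₂)/2, (y₁+y₂)/2, (z₁+z₂)/2)
  = ((0 + 1)/2, (1 + 6)/2, (-8 + 6)/2)
  = (1/2, 7/2, -2/2)
  = (0.5, 3.5, -1)

(0.5, 3.5, -1)


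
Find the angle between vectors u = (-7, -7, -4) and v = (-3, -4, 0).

u·v = (-7)·(-3) + (-7)·(-4) + (-4)·0 = 21 + 28 + 0 = 49
|u| = √((-7)² + (-7)² + (-4)²) = √114 ≈ 10.68
|v| = √((-3)² + (-4)² + 0²) = √25 ≈ 5
cos θ = (u·v)/(|u||v|) = 49/(10.68·5) ≈ 0.9179
θ = arccos(0.9179) ≈ 23.39°

23.39°


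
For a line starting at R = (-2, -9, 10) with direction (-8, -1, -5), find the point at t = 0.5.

P(t) = R + t·d
  = (-2 + (-8)·0.5, -9 + (-1)·0.5, 10 + (-5)·0.5)
  = (-2 - 4, -9 - 0.5, 10 - 2.5)
  = (-6, -9.5, 7.5)

(-6, -9.5, 7.5)


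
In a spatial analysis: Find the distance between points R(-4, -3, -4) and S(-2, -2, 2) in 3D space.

d = √[(x₂-x₁)² + (y₂-y₁)² + (z₂-z₁)²]
  = √[2² + 1² + 6²]
  = √[4 + 1 + 36]
  = √41
  ≈ 6.403

6.403


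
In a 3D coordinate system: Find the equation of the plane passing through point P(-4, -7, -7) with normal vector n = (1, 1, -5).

The plane through P with normal n = (a, b, c) satisfies n·(r - P) = 0,
i.e. ax + by + cz = a·x₀ + b·y₀ + c·z₀.
d = 1·(-4) + 1·(-7) + (-5)·(-7)
  = -4 - 7 + 35
  = 24
Equation: x + y - 5z = 24

x + y - 5z = 24


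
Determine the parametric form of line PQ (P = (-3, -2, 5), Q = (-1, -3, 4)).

Direction vector d = Q - P = (-1 + 3, -3 + 2, 4 - 5) = (2, -1, -1)
Parametric form r = P + t·d:
x = -3 + 2t, y = -2 - t, z = 5 - t

x = -3 + 2t, y = -2 - t, z = 5 - t


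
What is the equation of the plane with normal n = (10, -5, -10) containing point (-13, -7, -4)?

The plane through P with normal n = (a, b, c) satisfies n·(r - P) = 0,
i.e. ax + by + cz = a·x₀ + b·y₀ + c·z₀.
d = 10·(-13) + (-5)·(-7) + (-10)·(-4)
  = -130 + 35 + 40
  = -55
Equation: 10x - 5y - 10z = -55

10x - 5y - 10z = -55


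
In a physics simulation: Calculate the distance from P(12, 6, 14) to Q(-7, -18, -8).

d = √[(x₂-x₁)² + (y₂-y₁)² + (z₂-z₁)²]
  = √[(-19)² + (-24)² + (-22)²]
  = √[361 + 576 + 484]
  = √1421
  ≈ 37.7

37.7


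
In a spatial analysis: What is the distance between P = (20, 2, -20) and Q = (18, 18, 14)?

d = √[(x₂-x₁)² + (y₂-y₁)² + (z₂-z₁)²]
  = √[(-2)² + 16² + 34²]
  = √[4 + 256 + 1156]
  = √1416
  ≈ 37.63

37.63


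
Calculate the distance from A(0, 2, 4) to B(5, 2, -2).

d = √[(x₂-x₁)² + (y₂-y₁)² + (z₂-z₁)²]
  = √[5² + 0² + (-6)²]
  = √[25 + 0 + 36]
  = √61
  ≈ 7.81

7.81


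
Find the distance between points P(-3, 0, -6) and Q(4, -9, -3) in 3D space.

d = √[(x₂-x₁)² + (y₂-y₁)² + (z₂-z₁)²]
  = √[7² + (-9)² + 3²]
  = √[49 + 81 + 9]
  = √139
  ≈ 11.79

11.79


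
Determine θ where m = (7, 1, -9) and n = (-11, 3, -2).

m·n = 7·(-11) + 1·3 + (-9)·(-2) = -77 + 3 + 18 = -56
|m| = √(7² + 1² + (-9)²) = √131 ≈ 11.45
|n| = √((-11)² + 3² + (-2)²) = √134 ≈ 11.58
cos θ = (m·n)/(|m||n|) = -56/(11.45·11.58) ≈ -0.4227
θ = arccos(-0.4227) ≈ 115°

115°


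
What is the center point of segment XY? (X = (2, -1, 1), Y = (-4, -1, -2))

M = ((x₁+x₂)/2, (y₁+y₂)/2, (z₁+z₂)/2)
  = ((2 - 4)/2, (-1 - 1)/2, (1 - 2)/2)
  = (-2/2, -2/2, -1/2)
  = (-1, -1, -0.5)

(-1, -1, -0.5)


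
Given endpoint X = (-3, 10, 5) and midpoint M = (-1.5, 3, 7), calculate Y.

Y = 2M - X
  = (2·(-1.5) - (-3), 2·3 - 10, 2·7 - 5)
  = (-3 + 3, 6 - 10, 14 - 5)
  = (0, -4, 9)

(0, -4, 9)


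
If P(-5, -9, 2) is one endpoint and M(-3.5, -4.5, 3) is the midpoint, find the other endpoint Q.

Q = 2M - P
  = (2·(-3.5) - (-5), 2·(-4.5) - (-9), 2·3 - 2)
  = (-7 + 5, -9 + 9, 6 - 2)
  = (-2, 0, 4)

(-2, 0, 4)


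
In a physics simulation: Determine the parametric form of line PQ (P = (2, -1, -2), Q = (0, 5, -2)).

Direction vector d = Q - P = (0 - 2, 5 + 1, -2 + 2) = (-2, 6, 0)
Parametric form r = P + t·d:
x = 2 - 2t, y = -1 + 6t, z = -2

x = 2 - 2t, y = -1 + 6t, z = -2


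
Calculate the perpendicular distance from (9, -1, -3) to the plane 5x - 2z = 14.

distance = |a·x₀ + b·y₀ + c·z₀ - d| / √(a² + b² + c²)
  = |5·9 + 0·(-1) + (-2)·(-3) - 14| / √(5² + 0² + (-2)²)
  = |45 + 0 + 6 - 14| / √(25 + 0 + 4)
  = |37| / √29
  = 37 / 5.385
  ≈ 6.871

6.871


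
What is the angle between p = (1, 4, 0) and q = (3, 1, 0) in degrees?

p·q = 1·3 + 4·1 + 0·0 = 3 + 4 + 0 = 7
|p| = √(1² + 4² + 0²) = √17 ≈ 4.123
|q| = √(3² + 1² + 0²) = √10 ≈ 3.162
cos θ = (p·q)/(|p||q|) = 7/(4.123·3.162) ≈ 0.5369
θ = arccos(0.5369) ≈ 57.53°

57.53°


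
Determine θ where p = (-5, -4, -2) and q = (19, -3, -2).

p·q = (-5)·19 + (-4)·(-3) + (-2)·(-2) = -95 + 12 + 4 = -79
|p| = √((-5)² + (-4)² + (-2)²) = √45 ≈ 6.708
|q| = √(19² + (-3)² + (-2)²) = √374 ≈ 19.34
cos θ = (p·q)/(|p||q|) = -79/(6.708·19.34) ≈ -0.609
θ = arccos(-0.609) ≈ 127.5°

127.5°


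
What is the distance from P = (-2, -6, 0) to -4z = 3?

distance = |a·x₀ + b·y₀ + c·z₀ - d| / √(a² + b² + c²)
  = |0·(-2) + 0·(-6) + (-4)·0 - 3| / √(0² + 0² + (-4)²)
  = |0 + 0 + 0 - 3| / √(0 + 0 + 16)
  = |-3| / √16
  = 3 / 4
  ≈ 0.75

0.75


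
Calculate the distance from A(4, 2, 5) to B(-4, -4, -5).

d = √[(x₂-x₁)² + (y₂-y₁)² + (z₂-z₁)²]
  = √[(-8)² + (-6)² + (-10)²]
  = √[64 + 36 + 100]
  = √200
  ≈ 14.14

14.14


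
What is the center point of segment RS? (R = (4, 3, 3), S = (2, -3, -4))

M = ((x₁+x₂)/2, (y₁+y₂)/2, (z₁+z₂)/2)
  = ((4 + 2)/2, (3 - 3)/2, (3 - 4)/2)
  = (6/2, 0/2, -1/2)
  = (3, 0, -0.5)

(3, 0, -0.5)


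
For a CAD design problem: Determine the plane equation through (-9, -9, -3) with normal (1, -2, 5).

The plane through P with normal n = (a, b, c) satisfies n·(r - P) = 0,
i.e. ax + by + cz = a·x₀ + b·y₀ + c·z₀.
d = 1·(-9) + (-2)·(-9) + 5·(-3)
  = -9 + 18 - 15
  = -6
Equation: x - 2y + 5z = -6

x - 2y + 5z = -6


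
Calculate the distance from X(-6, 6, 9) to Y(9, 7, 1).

d = √[(x₂-x₁)² + (y₂-y₁)² + (z₂-z₁)²]
  = √[15² + 1² + (-8)²]
  = √[225 + 1 + 64]
  = √290
  ≈ 17.03

17.03


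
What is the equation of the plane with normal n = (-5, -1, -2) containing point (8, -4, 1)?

The plane through P with normal n = (a, b, c) satisfies n·(r - P) = 0,
i.e. ax + by + cz = a·x₀ + b·y₀ + c·z₀.
d = (-5)·8 + (-1)·(-4) + (-2)·1
  = -40 + 4 - 2
  = -38
Equation: -5x - y - 2z = -38

-5x - y - 2z = -38


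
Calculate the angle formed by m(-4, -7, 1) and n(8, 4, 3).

m·n = (-4)·8 + (-7)·4 + 1·3 = -32 - 28 + 3 = -57
|m| = √((-4)² + (-7)² + 1²) = √66 ≈ 8.124
|n| = √(8² + 4² + 3²) = √89 ≈ 9.434
cos θ = (m·n)/(|m||n|) = -57/(8.124·9.434) ≈ -0.7437
θ = arccos(-0.7437) ≈ 138°

138°


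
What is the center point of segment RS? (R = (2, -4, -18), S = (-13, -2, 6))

M = ((x₁+x₂)/2, (y₁+y₂)/2, (z₁+z₂)/2)
  = ((2 - 13)/2, (-4 - 2)/2, (-18 + 6)/2)
  = (-11/2, -6/2, -12/2)
  = (-5.5, -3, -6)

(-5.5, -3, -6)


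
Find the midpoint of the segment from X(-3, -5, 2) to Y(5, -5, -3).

M = ((x₁+x₂)/2, (y₁+y₂)/2, (z₁+z₂)/2)
  = ((-3 + 5)/2, (-5 - 5)/2, (2 - 3)/2)
  = (2/2, -10/2, -1/2)
  = (1, -5, -0.5)

(1, -5, -0.5)


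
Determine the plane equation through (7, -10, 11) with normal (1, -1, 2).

The plane through P with normal n = (a, b, c) satisfies n·(r - P) = 0,
i.e. ax + by + cz = a·x₀ + b·y₀ + c·z₀.
d = 1·7 + (-1)·(-10) + 2·11
  = 7 + 10 + 22
  = 39
Equation: x - y + 2z = 39

x - y + 2z = 39


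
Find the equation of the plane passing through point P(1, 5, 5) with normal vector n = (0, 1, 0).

The plane through P with normal n = (a, b, c) satisfies n·(r - P) = 0,
i.e. ax + by + cz = a·x₀ + b·y₀ + c·z₀.
d = 0·1 + 1·5 + 0·5
  = 0 + 5 + 0
  = 5
Equation: y = 5

y = 5


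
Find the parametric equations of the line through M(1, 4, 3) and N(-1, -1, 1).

Direction vector d = N - M = (-1 - 1, -1 - 4, 1 - 3) = (-2, -5, -2)
Parametric form r = M + t·d:
x = 1 - 2t, y = 4 - 5t, z = 3 - 2t

x = 1 - 2t, y = 4 - 5t, z = 3 - 2t


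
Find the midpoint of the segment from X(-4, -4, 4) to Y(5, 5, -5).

M = ((x₁+x₂)/2, (y₁+y₂)/2, (z₁+z₂)/2)
  = ((-4 + 5)/2, (-4 + 5)/2, (4 - 5)/2)
  = (1/2, 1/2, -1/2)
  = (0.5, 0.5, -0.5)

(0.5, 0.5, -0.5)


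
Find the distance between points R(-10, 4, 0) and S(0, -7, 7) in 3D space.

d = √[(x₂-x₁)² + (y₂-y₁)² + (z₂-z₁)²]
  = √[10² + (-11)² + 7²]
  = √[100 + 121 + 49]
  = √270
  ≈ 16.43

16.43


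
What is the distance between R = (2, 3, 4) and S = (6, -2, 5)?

d = √[(x₂-x₁)² + (y₂-y₁)² + (z₂-z₁)²]
  = √[4² + (-5)² + 1²]
  = √[16 + 25 + 1]
  = √42
  ≈ 6.481

6.481


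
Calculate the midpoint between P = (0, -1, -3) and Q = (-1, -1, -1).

M = ((x₁+x₂)/2, (y₁+y₂)/2, (z₁+z₂)/2)
  = ((0 - 1)/2, (-1 - 1)/2, (-3 - 1)/2)
  = (-1/2, -2/2, -4/2)
  = (-0.5, -1, -2)

(-0.5, -1, -2)


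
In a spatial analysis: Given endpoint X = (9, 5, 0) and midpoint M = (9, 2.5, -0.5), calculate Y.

Y = 2M - X
  = (2·9 - 9, 2·2.5 - 5, 2·(-0.5) - 0)
  = (18 - 9, 5 - 5, -1 + 0)
  = (9, 0, -1)

(9, 0, -1)


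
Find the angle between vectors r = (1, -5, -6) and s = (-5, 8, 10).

r·s = 1·(-5) + (-5)·8 + (-6)·10 = -5 - 40 - 60 = -105
|r| = √(1² + (-5)² + (-6)²) = √62 ≈ 7.874
|s| = √((-5)² + 8² + 10²) = √189 ≈ 13.75
cos θ = (r·s)/(|r||s|) = -105/(7.874·13.75) ≈ -0.97
θ = arccos(-0.97) ≈ 165.9°

165.9°


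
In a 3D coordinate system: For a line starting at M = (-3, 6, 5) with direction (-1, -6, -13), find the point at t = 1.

P(t) = M + t·d
  = (-3 + (-1)·1, 6 + (-6)·1, 5 + (-13)·1)
  = (-3 - 1, 6 - 6, 5 - 13)
  = (-4, 0, -8)

(-4, 0, -8)


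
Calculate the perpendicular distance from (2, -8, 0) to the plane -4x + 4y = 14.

distance = |a·x₀ + b·y₀ + c·z₀ - d| / √(a² + b² + c²)
  = |(-4)·2 + 4·(-8) + 0·0 - 14| / √((-4)² + 4² + 0²)
  = |-8 - 32 + 0 - 14| / √(16 + 16 + 0)
  = |-54| / √32
  = 54 / 5.657
  ≈ 9.546

9.546


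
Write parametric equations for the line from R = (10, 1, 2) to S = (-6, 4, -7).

Direction vector d = S - R = (-6 - 10, 4 - 1, -7 - 2) = (-16, 3, -9)
Parametric form r = R + t·d:
x = 10 - 16t, y = 1 + 3t, z = 2 - 9t

x = 10 - 16t, y = 1 + 3t, z = 2 - 9t


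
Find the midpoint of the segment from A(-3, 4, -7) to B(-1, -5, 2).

M = ((x₁+x₂)/2, (y₁+y₂)/2, (z₁+z₂)/2)
  = ((-3 - 1)/2, (4 - 5)/2, (-7 + 2)/2)
  = (-4/2, -1/2, -5/2)
  = (-2, -0.5, -2.5)

(-2, -0.5, -2.5)


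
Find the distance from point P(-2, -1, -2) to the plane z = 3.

distance = |a·x₀ + b·y₀ + c·z₀ - d| / √(a² + b² + c²)
  = |0·(-2) + 0·(-1) + 1·(-2) - 3| / √(0² + 0² + 1²)
  = |0 + 0 - 2 - 3| / √(0 + 0 + 1)
  = |-5| / √1
  = 5 / 1
  ≈ 5

5


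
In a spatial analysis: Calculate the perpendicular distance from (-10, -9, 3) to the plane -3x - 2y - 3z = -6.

distance = |a·x₀ + b·y₀ + c·z₀ - d| / √(a² + b² + c²)
  = |(-3)·(-10) + (-2)·(-9) + (-3)·3 - (-6)| / √((-3)² + (-2)² + (-3)²)
  = |30 + 18 - 9 + 6| / √(9 + 4 + 9)
  = |45| / √22
  = 45 / 4.69
  ≈ 9.594

9.594


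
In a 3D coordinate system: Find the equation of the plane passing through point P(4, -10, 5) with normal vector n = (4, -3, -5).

The plane through P with normal n = (a, b, c) satisfies n·(r - P) = 0,
i.e. ax + by + cz = a·x₀ + b·y₀ + c·z₀.
d = 4·4 + (-3)·(-10) + (-5)·5
  = 16 + 30 - 25
  = 21
Equation: 4x - 3y - 5z = 21

4x - 3y - 5z = 21


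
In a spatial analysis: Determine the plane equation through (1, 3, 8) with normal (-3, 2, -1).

The plane through P with normal n = (a, b, c) satisfies n·(r - P) = 0,
i.e. ax + by + cz = a·x₀ + b·y₀ + c·z₀.
d = (-3)·1 + 2·3 + (-1)·8
  = -3 + 6 - 8
  = -5
Equation: -3x + 2y - z = -5

-3x + 2y - z = -5


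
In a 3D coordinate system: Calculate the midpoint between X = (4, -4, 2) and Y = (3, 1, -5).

M = ((x₁+x₂)/2, (y₁+y₂)/2, (z₁+z₂)/2)
  = ((4 + 3)/2, (-4 + 1)/2, (2 - 5)/2)
  = (7/2, -3/2, -3/2)
  = (3.5, -1.5, -1.5)

(3.5, -1.5, -1.5)


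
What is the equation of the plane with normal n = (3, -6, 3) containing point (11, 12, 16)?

The plane through P with normal n = (a, b, c) satisfies n·(r - P) = 0,
i.e. ax + by + cz = a·x₀ + b·y₀ + c·z₀.
d = 3·11 + (-6)·12 + 3·16
  = 33 - 72 + 48
  = 9
Equation: 3x - 6y + 3z = 9

3x - 6y + 3z = 9


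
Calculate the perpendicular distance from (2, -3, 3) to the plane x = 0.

distance = |a·x₀ + b·y₀ + c·z₀ - d| / √(a² + b² + c²)
  = |1·2 + 0·(-3) + 0·3 - 0| / √(1² + 0² + 0²)
  = |2 + 0 + 0 + 0| / √(1 + 0 + 0)
  = |2| / √1
  = 2 / 1
  ≈ 2

2


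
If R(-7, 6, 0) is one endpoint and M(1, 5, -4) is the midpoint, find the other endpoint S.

S = 2M - R
  = (2·1 - (-7), 2·5 - 6, 2·(-4) - 0)
  = (2 + 7, 10 - 6, -8 + 0)
  = (9, 4, -8)

(9, 4, -8)


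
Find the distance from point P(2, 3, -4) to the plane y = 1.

distance = |a·x₀ + b·y₀ + c·z₀ - d| / √(a² + b² + c²)
  = |0·2 + 1·3 + 0·(-4) - 1| / √(0² + 1² + 0²)
  = |0 + 3 + 0 - 1| / √(0 + 1 + 0)
  = |2| / √1
  = 2 / 1
  ≈ 2

2


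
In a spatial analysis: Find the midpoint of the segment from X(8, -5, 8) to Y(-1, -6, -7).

M = ((x₁+x₂)/2, (y₁+y₂)/2, (z₁+z₂)/2)
  = ((8 - 1)/2, (-5 - 6)/2, (8 - 7)/2)
  = (7/2, -11/2, 1/2)
  = (3.5, -5.5, 0.5)

(3.5, -5.5, 0.5)


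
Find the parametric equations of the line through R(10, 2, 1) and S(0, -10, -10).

Direction vector d = S - R = (0 - 10, -10 - 2, -10 - 1) = (-10, -12, -11)
Parametric form r = R + t·d:
x = 10 - 10t, y = 2 - 12t, z = 1 - 11t

x = 10 - 10t, y = 2 - 12t, z = 1 - 11t


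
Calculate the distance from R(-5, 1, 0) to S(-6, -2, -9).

d = √[(x₂-x₁)² + (y₂-y₁)² + (z₂-z₁)²]
  = √[(-1)² + (-3)² + (-9)²]
  = √[1 + 9 + 81]
  = √91
  ≈ 9.539

9.539


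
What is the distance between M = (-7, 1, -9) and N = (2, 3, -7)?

d = √[(x₂-x₁)² + (y₂-y₁)² + (z₂-z₁)²]
  = √[9² + 2² + 2²]
  = √[81 + 4 + 4]
  = √89
  ≈ 9.434

9.434


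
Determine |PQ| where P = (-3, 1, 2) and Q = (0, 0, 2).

d = √[(x₂-x₁)² + (y₂-y₁)² + (z₂-z₁)²]
  = √[3² + (-1)² + 0²]
  = √[9 + 1 + 0]
  = √10
  ≈ 3.162

3.162


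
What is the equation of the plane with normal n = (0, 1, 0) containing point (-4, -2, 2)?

The plane through P with normal n = (a, b, c) satisfies n·(r - P) = 0,
i.e. ax + by + cz = a·x₀ + b·y₀ + c·z₀.
d = 0·(-4) + 1·(-2) + 0·2
  = 0 - 2 + 0
  = -2
Equation: y = -2

y = -2


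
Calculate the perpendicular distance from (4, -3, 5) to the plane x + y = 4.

distance = |a·x₀ + b·y₀ + c·z₀ - d| / √(a² + b² + c²)
  = |1·4 + 1·(-3) + 0·5 - 4| / √(1² + 1² + 0²)
  = |4 - 3 + 0 - 4| / √(1 + 1 + 0)
  = |-3| / √2
  = 3 / 1.414
  ≈ 2.121

2.121


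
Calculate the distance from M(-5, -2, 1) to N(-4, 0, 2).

d = √[(x₂-x₁)² + (y₂-y₁)² + (z₂-z₁)²]
  = √[1² + 2² + 1²]
  = √[1 + 4 + 1]
  = √6
  ≈ 2.449

2.449


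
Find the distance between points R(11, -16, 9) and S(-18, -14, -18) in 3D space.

d = √[(x₂-x₁)² + (y₂-y₁)² + (z₂-z₁)²]
  = √[(-29)² + 2² + (-27)²]
  = √[841 + 4 + 729]
  = √1574
  ≈ 39.67

39.67


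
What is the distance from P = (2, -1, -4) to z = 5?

distance = |a·x₀ + b·y₀ + c·z₀ - d| / √(a² + b² + c²)
  = |0·2 + 0·(-1) + 1·(-4) - 5| / √(0² + 0² + 1²)
  = |0 + 0 - 4 - 5| / √(0 + 0 + 1)
  = |-9| / √1
  = 9 / 1
  ≈ 9

9


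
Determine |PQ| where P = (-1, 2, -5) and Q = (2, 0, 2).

d = √[(x₂-x₁)² + (y₂-y₁)² + (z₂-z₁)²]
  = √[3² + (-2)² + 7²]
  = √[9 + 4 + 49]
  = √62
  ≈ 7.874

7.874


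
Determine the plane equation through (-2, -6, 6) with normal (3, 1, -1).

The plane through P with normal n = (a, b, c) satisfies n·(r - P) = 0,
i.e. ax + by + cz = a·x₀ + b·y₀ + c·z₀.
d = 3·(-2) + 1·(-6) + (-1)·6
  = -6 - 6 - 6
  = -18
Equation: 3x + y - z = -18

3x + y - z = -18


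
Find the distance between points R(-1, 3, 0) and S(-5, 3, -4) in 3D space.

d = √[(x₂-x₁)² + (y₂-y₁)² + (z₂-z₁)²]
  = √[(-4)² + 0² + (-4)²]
  = √[16 + 0 + 16]
  = √32
  ≈ 5.657

5.657


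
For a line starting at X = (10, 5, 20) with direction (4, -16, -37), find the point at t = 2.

P(t) = X + t·d
  = (10 + 4·2, 5 + (-16)·2, 20 + (-37)·2)
  = (10 + 8, 5 - 32, 20 - 74)
  = (18, -27, -54)

(18, -27, -54)


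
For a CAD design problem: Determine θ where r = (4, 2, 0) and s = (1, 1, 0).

r·s = 4·1 + 2·1 + 0·0 = 4 + 2 + 0 = 6
|r| = √(4² + 2² + 0²) = √20 ≈ 4.472
|s| = √(1² + 1² + 0²) = √2 ≈ 1.414
cos θ = (r·s)/(|r||s|) = 6/(4.472·1.414) ≈ 0.9487
θ = arccos(0.9487) ≈ 18.43°

18.43°


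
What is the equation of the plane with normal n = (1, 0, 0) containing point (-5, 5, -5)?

The plane through P with normal n = (a, b, c) satisfies n·(r - P) = 0,
i.e. ax + by + cz = a·x₀ + b·y₀ + c·z₀.
d = 1·(-5) + 0·5 + 0·(-5)
  = -5 + 0 + 0
  = -5
Equation: x = -5

x = -5


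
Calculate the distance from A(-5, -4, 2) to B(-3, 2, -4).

d = √[(x₂-x₁)² + (y₂-y₁)² + (z₂-z₁)²]
  = √[2² + 6² + (-6)²]
  = √[4 + 36 + 36]
  = √76
  ≈ 8.718

8.718


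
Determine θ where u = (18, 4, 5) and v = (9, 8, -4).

u·v = 18·9 + 4·8 + 5·(-4) = 162 + 32 - 20 = 174
|u| = √(18² + 4² + 5²) = √365 ≈ 19.1
|v| = √(9² + 8² + (-4)²) = √161 ≈ 12.69
cos θ = (u·v)/(|u||v|) = 174/(19.1·12.69) ≈ 0.7178
θ = arccos(0.7178) ≈ 44.13°

44.13°


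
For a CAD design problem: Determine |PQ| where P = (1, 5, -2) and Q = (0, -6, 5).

d = √[(x₂-x₁)² + (y₂-y₁)² + (z₂-z₁)²]
  = √[(-1)² + (-11)² + 7²]
  = √[1 + 121 + 49]
  = √171
  ≈ 13.08

13.08


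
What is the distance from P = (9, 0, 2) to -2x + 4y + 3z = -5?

distance = |a·x₀ + b·y₀ + c·z₀ - d| / √(a² + b² + c²)
  = |(-2)·9 + 4·0 + 3·2 - (-5)| / √((-2)² + 4² + 3²)
  = |-18 + 0 + 6 + 5| / √(4 + 16 + 9)
  = |-7| / √29
  = 7 / 5.385
  ≈ 1.3

1.3


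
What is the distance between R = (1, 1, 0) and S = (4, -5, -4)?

d = √[(x₂-x₁)² + (y₂-y₁)² + (z₂-z₁)²]
  = √[3² + (-6)² + (-4)²]
  = √[9 + 36 + 16]
  = √61
  ≈ 7.81

7.81


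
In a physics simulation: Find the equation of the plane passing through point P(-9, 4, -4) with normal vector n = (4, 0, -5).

The plane through P with normal n = (a, b, c) satisfies n·(r - P) = 0,
i.e. ax + by + cz = a·x₀ + b·y₀ + c·z₀.
d = 4·(-9) + 0·4 + (-5)·(-4)
  = -36 + 0 + 20
  = -16
Equation: 4x - 5z = -16

4x - 5z = -16


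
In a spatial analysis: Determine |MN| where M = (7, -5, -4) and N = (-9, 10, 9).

d = √[(x₂-x₁)² + (y₂-y₁)² + (z₂-z₁)²]
  = √[(-16)² + 15² + 13²]
  = √[256 + 225 + 169]
  = √650
  ≈ 25.5

25.5


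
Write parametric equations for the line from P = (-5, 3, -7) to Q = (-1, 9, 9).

Direction vector d = Q - P = (-1 + 5, 9 - 3, 9 + 7) = (4, 6, 16)
Parametric form r = P + t·d:
x = -5 + 4t, y = 3 + 6t, z = -7 + 16t

x = -5 + 4t, y = 3 + 6t, z = -7 + 16t


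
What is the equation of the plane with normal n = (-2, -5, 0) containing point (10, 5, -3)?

The plane through P with normal n = (a, b, c) satisfies n·(r - P) = 0,
i.e. ax + by + cz = a·x₀ + b·y₀ + c·z₀.
d = (-2)·10 + (-5)·5 + 0·(-3)
  = -20 - 25 + 0
  = -45
Equation: -2x - 5y = -45

-2x - 5y = -45


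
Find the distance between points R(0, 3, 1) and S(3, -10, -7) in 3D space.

d = √[(x₂-x₁)² + (y₂-y₁)² + (z₂-z₁)²]
  = √[3² + (-13)² + (-8)²]
  = √[9 + 169 + 64]
  = √242
  ≈ 15.56

15.56


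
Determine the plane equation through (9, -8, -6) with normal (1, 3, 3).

The plane through P with normal n = (a, b, c) satisfies n·(r - P) = 0,
i.e. ax + by + cz = a·x₀ + b·y₀ + c·z₀.
d = 1·9 + 3·(-8) + 3·(-6)
  = 9 - 24 - 18
  = -33
Equation: x + 3y + 3z = -33

x + 3y + 3z = -33


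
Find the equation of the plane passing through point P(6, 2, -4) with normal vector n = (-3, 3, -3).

The plane through P with normal n = (a, b, c) satisfies n·(r - P) = 0,
i.e. ax + by + cz = a·x₀ + b·y₀ + c·z₀.
d = (-3)·6 + 3·2 + (-3)·(-4)
  = -18 + 6 + 12
  = 0
Equation: -3x + 3y - 3z = 0

-3x + 3y - 3z = 0


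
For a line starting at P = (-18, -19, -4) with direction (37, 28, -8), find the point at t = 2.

P(t) = P + t·d
  = (-18 + 37·2, -19 + 28·2, -4 + (-8)·2)
  = (-18 + 74, -19 + 56, -4 - 16)
  = (56, 37, -20)

(56, 37, -20)


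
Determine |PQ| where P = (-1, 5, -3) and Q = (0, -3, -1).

d = √[(x₂-x₁)² + (y₂-y₁)² + (z₂-z₁)²]
  = √[1² + (-8)² + 2²]
  = √[1 + 64 + 4]
  = √69
  ≈ 8.307

8.307


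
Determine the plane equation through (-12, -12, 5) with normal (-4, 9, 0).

The plane through P with normal n = (a, b, c) satisfies n·(r - P) = 0,
i.e. ax + by + cz = a·x₀ + b·y₀ + c·z₀.
d = (-4)·(-12) + 9·(-12) + 0·5
  = 48 - 108 + 0
  = -60
Equation: -4x + 9y = -60

-4x + 9y = -60


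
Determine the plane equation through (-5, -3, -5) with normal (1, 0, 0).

The plane through P with normal n = (a, b, c) satisfies n·(r - P) = 0,
i.e. ax + by + cz = a·x₀ + b·y₀ + c·z₀.
d = 1·(-5) + 0·(-3) + 0·(-5)
  = -5 + 0 + 0
  = -5
Equation: x = -5

x = -5


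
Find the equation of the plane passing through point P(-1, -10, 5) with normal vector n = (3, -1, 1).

The plane through P with normal n = (a, b, c) satisfies n·(r - P) = 0,
i.e. ax + by + cz = a·x₀ + b·y₀ + c·z₀.
d = 3·(-1) + (-1)·(-10) + 1·5
  = -3 + 10 + 5
  = 12
Equation: 3x - y + z = 12

3x - y + z = 12


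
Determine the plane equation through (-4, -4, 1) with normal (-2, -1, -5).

The plane through P with normal n = (a, b, c) satisfies n·(r - P) = 0,
i.e. ax + by + cz = a·x₀ + b·y₀ + c·z₀.
d = (-2)·(-4) + (-1)·(-4) + (-5)·1
  = 8 + 4 - 5
  = 7
Equation: -2x - y - 5z = 7

-2x - y - 5z = 7


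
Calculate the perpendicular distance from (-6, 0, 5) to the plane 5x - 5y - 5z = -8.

distance = |a·x₀ + b·y₀ + c·z₀ - d| / √(a² + b² + c²)
  = |5·(-6) + (-5)·0 + (-5)·5 - (-8)| / √(5² + (-5)² + (-5)²)
  = |-30 + 0 - 25 + 8| / √(25 + 25 + 25)
  = |-47| / √75
  = 47 / 8.66
  ≈ 5.427

5.427


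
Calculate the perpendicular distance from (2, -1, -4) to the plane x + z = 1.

distance = |a·x₀ + b·y₀ + c·z₀ - d| / √(a² + b² + c²)
  = |1·2 + 0·(-1) + 1·(-4) - 1| / √(1² + 0² + 1²)
  = |2 + 0 - 4 - 1| / √(1 + 0 + 1)
  = |-3| / √2
  = 3 / 1.414
  ≈ 2.121

2.121


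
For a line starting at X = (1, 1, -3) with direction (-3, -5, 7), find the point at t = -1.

P(t) = X + t·d
  = (1 + (-3)·(-1), 1 + (-5)·(-1), -3 + 7·(-1))
  = (1 + 3, 1 + 5, -3 - 7)
  = (4, 6, -10)

(4, 6, -10)


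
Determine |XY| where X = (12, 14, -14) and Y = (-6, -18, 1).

d = √[(x₂-x₁)² + (y₂-y₁)² + (z₂-z₁)²]
  = √[(-18)² + (-32)² + 15²]
  = √[324 + 1024 + 225]
  = √1573
  ≈ 39.66

39.66


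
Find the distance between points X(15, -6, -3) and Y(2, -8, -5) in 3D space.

d = √[(x₂-x₁)² + (y₂-y₁)² + (z₂-z₁)²]
  = √[(-13)² + (-2)² + (-2)²]
  = √[169 + 4 + 4]
  = √177
  ≈ 13.3

13.3


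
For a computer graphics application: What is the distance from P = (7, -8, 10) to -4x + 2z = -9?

distance = |a·x₀ + b·y₀ + c·z₀ - d| / √(a² + b² + c²)
  = |(-4)·7 + 0·(-8) + 2·10 - (-9)| / √((-4)² + 0² + 2²)
  = |-28 + 0 + 20 + 9| / √(16 + 0 + 4)
  = |1| / √20
  = 1 / 4.472
  ≈ 0.2236

0.2236


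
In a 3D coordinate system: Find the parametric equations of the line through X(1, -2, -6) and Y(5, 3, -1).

Direction vector d = Y - X = (5 - 1, 3 + 2, -1 + 6) = (4, 5, 5)
Parametric form r = X + t·d:
x = 1 + 4t, y = -2 + 5t, z = -6 + 5t

x = 1 + 4t, y = -2 + 5t, z = -6 + 5t


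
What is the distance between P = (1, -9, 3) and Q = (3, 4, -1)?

d = √[(x₂-x₁)² + (y₂-y₁)² + (z₂-z₁)²]
  = √[2² + 13² + (-4)²]
  = √[4 + 169 + 16]
  = √189
  ≈ 13.75

13.75


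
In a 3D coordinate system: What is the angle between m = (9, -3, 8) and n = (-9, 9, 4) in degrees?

m·n = 9·(-9) + (-3)·9 + 8·4 = -81 - 27 + 32 = -76
|m| = √(9² + (-3)² + 8²) = √154 ≈ 12.41
|n| = √((-9)² + 9² + 4²) = √178 ≈ 13.34
cos θ = (m·n)/(|m||n|) = -76/(12.41·13.34) ≈ -0.459
θ = arccos(-0.459) ≈ 117.3°

117.3°


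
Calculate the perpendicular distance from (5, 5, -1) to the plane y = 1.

distance = |a·x₀ + b·y₀ + c·z₀ - d| / √(a² + b² + c²)
  = |0·5 + 1·5 + 0·(-1) - 1| / √(0² + 1² + 0²)
  = |0 + 5 + 0 - 1| / √(0 + 1 + 0)
  = |4| / √1
  = 4 / 1
  ≈ 4

4


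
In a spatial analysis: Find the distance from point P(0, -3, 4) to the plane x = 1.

distance = |a·x₀ + b·y₀ + c·z₀ - d| / √(a² + b² + c²)
  = |1·0 + 0·(-3) + 0·4 - 1| / √(1² + 0² + 0²)
  = |0 + 0 + 0 - 1| / √(1 + 0 + 0)
  = |-1| / √1
  = 1 / 1
  ≈ 1

1


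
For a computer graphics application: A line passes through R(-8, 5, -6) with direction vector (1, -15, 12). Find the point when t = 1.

P(t) = R + t·d
  = (-8 + 1·1, 5 + (-15)·1, -6 + 12·1)
  = (-8 + 1, 5 - 15, -6 + 12)
  = (-7, -10, 6)

(-7, -10, 6)


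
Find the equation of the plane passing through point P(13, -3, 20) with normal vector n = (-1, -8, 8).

The plane through P with normal n = (a, b, c) satisfies n·(r - P) = 0,
i.e. ax + by + cz = a·x₀ + b·y₀ + c·z₀.
d = (-1)·13 + (-8)·(-3) + 8·20
  = -13 + 24 + 160
  = 171
Equation: -x - 8y + 8z = 171

-x - 8y + 8z = 171


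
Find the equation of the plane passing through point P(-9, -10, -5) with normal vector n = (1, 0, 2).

The plane through P with normal n = (a, b, c) satisfies n·(r - P) = 0,
i.e. ax + by + cz = a·x₀ + b·y₀ + c·z₀.
d = 1·(-9) + 0·(-10) + 2·(-5)
  = -9 + 0 - 10
  = -19
Equation: x + 2z = -19

x + 2z = -19


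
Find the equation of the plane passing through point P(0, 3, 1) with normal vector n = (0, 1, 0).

The plane through P with normal n = (a, b, c) satisfies n·(r - P) = 0,
i.e. ax + by + cz = a·x₀ + b·y₀ + c·z₀.
d = 0·0 + 1·3 + 0·1
  = 0 + 3 + 0
  = 3
Equation: y = 3

y = 3


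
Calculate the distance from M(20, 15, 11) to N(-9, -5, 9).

d = √[(x₂-x₁)² + (y₂-y₁)² + (z₂-z₁)²]
  = √[(-29)² + (-20)² + (-2)²]
  = √[841 + 400 + 4]
  = √1245
  ≈ 35.28

35.28


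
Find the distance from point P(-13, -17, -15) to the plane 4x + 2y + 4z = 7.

distance = |a·x₀ + b·y₀ + c·z₀ - d| / √(a² + b² + c²)
  = |4·(-13) + 2·(-17) + 4·(-15) - 7| / √(4² + 2² + 4²)
  = |-52 - 34 - 60 - 7| / √(16 + 4 + 16)
  = |-153| / √36
  = 153 / 6
  ≈ 25.5

25.5


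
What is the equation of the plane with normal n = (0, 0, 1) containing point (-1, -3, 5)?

The plane through P with normal n = (a, b, c) satisfies n·(r - P) = 0,
i.e. ax + by + cz = a·x₀ + b·y₀ + c·z₀.
d = 0·(-1) + 0·(-3) + 1·5
  = 0 + 0 + 5
  = 5
Equation: z = 5

z = 5


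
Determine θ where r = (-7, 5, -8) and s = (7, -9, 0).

r·s = (-7)·7 + 5·(-9) + (-8)·0 = -49 - 45 + 0 = -94
|r| = √((-7)² + 5² + (-8)²) = √138 ≈ 11.75
|s| = √(7² + (-9)² + 0²) = √130 ≈ 11.4
cos θ = (r·s)/(|r||s|) = -94/(11.75·11.4) ≈ -0.7018
θ = arccos(-0.7018) ≈ 134.6°

134.6°


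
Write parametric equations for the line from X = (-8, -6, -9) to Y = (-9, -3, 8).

Direction vector d = Y - X = (-9 + 8, -3 + 6, 8 + 9) = (-1, 3, 17)
Parametric form r = X + t·d:
x = -8 - t, y = -6 + 3t, z = -9 + 17t

x = -8 - t, y = -6 + 3t, z = -9 + 17t


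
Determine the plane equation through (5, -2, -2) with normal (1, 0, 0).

The plane through P with normal n = (a, b, c) satisfies n·(r - P) = 0,
i.e. ax + by + cz = a·x₀ + b·y₀ + c·z₀.
d = 1·5 + 0·(-2) + 0·(-2)
  = 5 + 0 + 0
  = 5
Equation: x = 5

x = 5


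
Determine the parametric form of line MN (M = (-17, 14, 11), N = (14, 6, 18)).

Direction vector d = N - M = (14 + 17, 6 - 14, 18 - 11) = (31, -8, 7)
Parametric form r = M + t·d:
x = -17 + 31t, y = 14 - 8t, z = 11 + 7t

x = -17 + 31t, y = 14 - 8t, z = 11 + 7t


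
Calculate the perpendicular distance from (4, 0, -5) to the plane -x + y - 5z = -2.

distance = |a·x₀ + b·y₀ + c·z₀ - d| / √(a² + b² + c²)
  = |(-1)·4 + 1·0 + (-5)·(-5) - (-2)| / √((-1)² + 1² + (-5)²)
  = |-4 + 0 + 25 + 2| / √(1 + 1 + 25)
  = |23| / √27
  = 23 / 5.196
  ≈ 4.426

4.426


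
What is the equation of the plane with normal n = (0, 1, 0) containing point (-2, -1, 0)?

The plane through P with normal n = (a, b, c) satisfies n·(r - P) = 0,
i.e. ax + by + cz = a·x₀ + b·y₀ + c·z₀.
d = 0·(-2) + 1·(-1) + 0·0
  = 0 - 1 + 0
  = -1
Equation: y = -1

y = -1
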